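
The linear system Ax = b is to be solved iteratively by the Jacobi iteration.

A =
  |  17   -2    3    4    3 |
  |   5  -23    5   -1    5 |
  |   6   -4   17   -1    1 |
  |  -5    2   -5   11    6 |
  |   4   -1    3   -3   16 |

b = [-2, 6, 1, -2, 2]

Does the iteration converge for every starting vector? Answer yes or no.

yes

Let D = diag(17, -23, 17, 11, 16); L, U the strict triangles.
Jacobi T = -D⁻¹(L+U): T[4,2] = -(3)/(16) = -0.1875; T[4,4] = 0.
  T[0,:] = [+0.0000  +0.1176  -0.1765  -0.2353  -0.1765]
  T[1,:] = [+0.2174  +0.0000  +0.2174  -0.0435  +0.2174]
  T[2,:] = [-0.3529  +0.2353  +0.0000  +0.0588  -0.0588]
  T[3,:] = [+0.4545  -0.1818  +0.4545  +0.0000  -0.5455]
  T[4,:] = [-0.2500  +0.0625  -0.1875  +0.1875  +0.0000]
|eigenvalues of T|: 0.5459, 0.4216, 0.4216, 0.3043, 0.0889.
ρ(T) = max|λ| = 0.5459; 0.5459 < 1, so it converges for any x₀.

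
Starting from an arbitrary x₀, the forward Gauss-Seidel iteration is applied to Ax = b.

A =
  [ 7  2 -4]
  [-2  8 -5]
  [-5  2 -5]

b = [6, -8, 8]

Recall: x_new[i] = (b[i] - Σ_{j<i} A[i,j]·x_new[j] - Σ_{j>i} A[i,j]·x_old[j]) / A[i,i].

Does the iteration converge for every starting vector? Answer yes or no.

A = D + L + U where D = diag(7, 8, -5).
T_GS = -(D+L)⁻¹U: row 0 first, T[0,1] = -(2)/(7) = -0.2857; later rows by forward substitution.
  T[0,:] = [+0.0000, -0.2857, +0.5714]
  T[1,:] = [+0.0000, -0.0714, +0.7679]
  T[2,:] = [+0.0000, +0.2571, -0.2643]
|λ(T)| sorted: 0.6226, 0.2868, 0.0000.
ρ(T) = max|λ| = 0.6226; 0.6226 < 1: convergent.

yes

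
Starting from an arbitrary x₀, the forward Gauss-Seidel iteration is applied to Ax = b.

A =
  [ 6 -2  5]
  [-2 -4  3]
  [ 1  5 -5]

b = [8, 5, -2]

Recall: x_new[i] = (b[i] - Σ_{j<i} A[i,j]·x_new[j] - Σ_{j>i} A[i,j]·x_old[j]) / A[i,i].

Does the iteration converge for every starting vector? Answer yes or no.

Diagonal D = diag(6, -4, -5); L, U strict lower/upper.
Gauss-Seidel: T = -(D+L)⁻¹U, row 0 first, T[0,1] = -(-2)/(6) = +0.3333; later rows by forward substitution.
  T[0,:] = [+0.0000  +0.3333  -0.8333]
  T[1,:] = [+0.0000  -0.1667  +1.1667]
  T[2,:] = [+0.0000  -0.1000  +1.0000]
moduli |λ_i(T)| = 0.8895, 0.0562, 0.0000.
ρ(T) = max|λ| = 0.8895; 0.8895 < 1: convergent.

yes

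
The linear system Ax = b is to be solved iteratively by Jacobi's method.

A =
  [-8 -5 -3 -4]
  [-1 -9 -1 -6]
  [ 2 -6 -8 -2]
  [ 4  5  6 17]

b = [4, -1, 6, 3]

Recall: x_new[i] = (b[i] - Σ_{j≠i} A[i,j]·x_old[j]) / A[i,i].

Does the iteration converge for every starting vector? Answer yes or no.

Diagonal D = diag(-8, -9, -8, 17); L, U strict lower/upper.
Jacobi: T = -D⁻¹(L+U), T[1,2] = -(-1)/(-9) = -0.1111; T[1,1] = 0.
  T[0,:] = [+0.0000  -0.6250  -0.3750  -0.5000]
  T[1,:] = [-0.1111  +0.0000  -0.1111  -0.6667]
  T[2,:] = [+0.2500  -0.7500  +0.0000  -0.2500]
  T[3,:] = [-0.2353  -0.2941  -0.3529  +0.0000]
|eigenvalues of T|: 0.9037, 0.5145, 0.5145, 0.1152.
ρ(T) = max|λ| = 0.9037; 0.9037 < 1 ⇒ converges.

yes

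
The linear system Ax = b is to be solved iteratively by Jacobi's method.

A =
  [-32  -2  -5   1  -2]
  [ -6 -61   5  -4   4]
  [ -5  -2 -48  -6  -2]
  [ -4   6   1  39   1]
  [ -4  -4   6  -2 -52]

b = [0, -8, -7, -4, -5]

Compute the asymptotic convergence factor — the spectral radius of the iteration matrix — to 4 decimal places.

0.2518

Split A = D + L + U, D = diag(-32, -61, -48, 39, -52).
Jacobi: T = -D⁻¹(L+U), T[0,3] = -(1)/(-32) = +0.0312; T[0,0] = 0.
  T[0,:] = [+0.0000, -0.0625, -0.1562, +0.0312, -0.0625]
  T[1,:] = [-0.0984, +0.0000, +0.0820, -0.0656, +0.0656]
  T[2,:] = [-0.1042, -0.0417, +0.0000, -0.1250, -0.0417]
  T[3,:] = [+0.1026, -0.1538, -0.0256, +0.0000, -0.0256]
  T[4,:] = [-0.0769, -0.0769, +0.1154, -0.0385, +0.0000]
eigenvalue magnitudes: 0.2518, 0.1057, 0.1057, 0.0984, 0.0984.
ρ(T) = max|λ| = 0.2518; 0.2518 < 1 ⇒ converges.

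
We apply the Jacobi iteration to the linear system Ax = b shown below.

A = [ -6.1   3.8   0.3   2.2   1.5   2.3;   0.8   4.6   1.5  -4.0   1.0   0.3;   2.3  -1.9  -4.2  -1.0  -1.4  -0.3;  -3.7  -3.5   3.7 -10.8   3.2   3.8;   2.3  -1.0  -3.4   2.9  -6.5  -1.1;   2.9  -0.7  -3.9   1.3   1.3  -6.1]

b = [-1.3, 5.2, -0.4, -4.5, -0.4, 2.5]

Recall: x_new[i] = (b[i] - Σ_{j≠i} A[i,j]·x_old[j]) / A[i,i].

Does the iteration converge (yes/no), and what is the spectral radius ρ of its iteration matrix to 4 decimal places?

Write A = D+L+U with D = diag(-6.1, 4.6, -4.2, -10.8, -6.5, -6.1).
T_J = -D⁻¹(L+U): T[1,3] = -(-4)/(4.6) = +0.8696; T[1,1] = 0.
  T[0,:] = [+0.0000  +0.6230  +0.0492  +0.3607  +0.2459  +0.3770]
  T[1,:] = [-0.1739  +0.0000  -0.3261  +0.8696  -0.2174  -0.0652]
  T[2,:] = [+0.5476  -0.4524  +0.0000  -0.2381  -0.3333  -0.0714]
  T[3,:] = [-0.3426  -0.3241  +0.3426  +0.0000  +0.2963  +0.3519]
  T[4,:] = [+0.3538  -0.1538  -0.5231  +0.4462  +0.0000  -0.1692]
  T[5,:] = [+0.4754  -0.1148  -0.6393  +0.2131  +0.2131  +0.0000]
|eigenvalues of T|: 1.2046, 0.8049, 0.8049, 0.4141, 0.4141, 0.1619.
spectral radius ρ = 1.2046; 1.2046 > 1, so it fails to converge.

no, ρ = 1.2046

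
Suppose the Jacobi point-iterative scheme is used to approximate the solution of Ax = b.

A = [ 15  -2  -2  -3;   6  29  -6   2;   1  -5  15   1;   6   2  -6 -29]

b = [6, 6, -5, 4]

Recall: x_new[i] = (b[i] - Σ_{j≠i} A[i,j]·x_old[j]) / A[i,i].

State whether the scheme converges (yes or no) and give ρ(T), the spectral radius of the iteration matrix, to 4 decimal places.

A = D + L + U where D = diag(15, 29, 15, -29).
Jacobi T = -D⁻¹(L+U): T[3,0] = -(6)/(-29) = +0.2069; T[3,3] = 0.
  T[0,:] = [+0.0000, +0.1333, +0.1333, +0.2000]
  T[1,:] = [-0.2069, +0.0000, +0.2069, -0.0690]
  T[2,:] = [-0.0667, +0.3333, +0.0000, -0.0667]
  T[3,:] = [+0.2069, +0.0690, -0.2069, +0.0000]
|roots of det(T-λI)|: 0.3294, 0.2171, 0.2171, 0.0558.
ρ(T) = max|λ| = 0.3294; 0.3294 < 1, so it converges for any x₀.

yes, ρ = 0.3294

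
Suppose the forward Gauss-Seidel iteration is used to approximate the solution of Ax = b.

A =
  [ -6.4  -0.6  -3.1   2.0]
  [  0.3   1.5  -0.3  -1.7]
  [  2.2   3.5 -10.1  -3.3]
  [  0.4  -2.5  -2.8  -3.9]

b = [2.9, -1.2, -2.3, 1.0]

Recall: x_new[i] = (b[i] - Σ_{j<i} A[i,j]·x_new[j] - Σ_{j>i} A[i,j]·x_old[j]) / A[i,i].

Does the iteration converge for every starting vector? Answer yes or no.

A = D + L + U where D = diag(-6.4, 1.5, -10.1, -3.9).
T_GS = -(D+L)⁻¹U: row 0 first, T[0,3] = -(2)/(-6.4) = +0.3125; later rows by forward substitution.
  T[0,:] = [+0.0000, -0.0938, -0.4844, +0.3125]
  T[1,:] = [+0.0000, +0.0187, +0.2969, +1.0708]
  T[2,:] = [+0.0000, -0.0139, -0.0026, +0.1124]
  T[3,:] = [+0.0000, -0.0116, -0.2381, -0.7351]
|eigenvalues of T|: 0.6707, 0.0631, 0.0148, 0.0000.
ρ = 0.6707; 0.6707 < 1, so it converges for any x₀.

yes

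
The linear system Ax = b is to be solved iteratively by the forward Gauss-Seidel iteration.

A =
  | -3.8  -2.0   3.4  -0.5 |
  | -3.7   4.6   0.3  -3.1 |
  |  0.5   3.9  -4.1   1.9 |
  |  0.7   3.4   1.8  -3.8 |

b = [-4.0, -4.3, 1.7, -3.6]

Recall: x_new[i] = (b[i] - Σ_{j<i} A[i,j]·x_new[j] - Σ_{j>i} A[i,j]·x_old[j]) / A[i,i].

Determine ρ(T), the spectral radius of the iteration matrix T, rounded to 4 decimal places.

Split A = D + L + U, D = diag(-3.8, 4.6, -4.1, -3.8).
T_GS = -(D+L)⁻¹U: row 0 first, T[0,3] = -(-0.5)/(-3.8) = -0.1316; later rows by forward substitution.
  T[0,:] = [+0.0000 -0.5263 +0.8947 -0.1316]
  T[1,:] = [+0.0000 -0.4233 +0.6545 +0.5681]
  T[2,:] = [+0.0000 -0.4669 +0.7317 +0.9877]
  T[3,:] = [+0.0000 -0.6969 +1.0970 +0.9519]
|eigenvalues of T|: 1.5230, 0.2553, 0.0075, 0.0000.
ρ(T) = max|λ| = 1.5230; 1.5230 > 1, so it fails to converge.

1.5230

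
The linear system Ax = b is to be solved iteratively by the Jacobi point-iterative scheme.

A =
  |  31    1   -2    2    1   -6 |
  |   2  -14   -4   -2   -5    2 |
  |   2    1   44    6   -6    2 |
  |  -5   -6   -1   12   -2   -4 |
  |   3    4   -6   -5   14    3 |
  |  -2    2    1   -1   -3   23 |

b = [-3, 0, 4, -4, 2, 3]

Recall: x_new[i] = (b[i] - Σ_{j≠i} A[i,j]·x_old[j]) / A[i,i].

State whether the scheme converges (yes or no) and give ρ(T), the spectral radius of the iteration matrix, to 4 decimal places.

yes, ρ = 0.4794

A = D + L + U where D = diag(31, -14, 44, 12, 14, 23).
T_J = -D⁻¹(L+U): T[3,2] = -(-1)/(12) = +0.0833; T[3,3] = 0.
  T[0,:] = [+0.0000, -0.0323, +0.0645, -0.0645, -0.0323, +0.1935]
  T[1,:] = [+0.1429, +0.0000, -0.2857, -0.1429, -0.3571, +0.1429]
  T[2,:] = [-0.0455, -0.0227, +0.0000, -0.1364, +0.1364, -0.0455]
  T[3,:] = [+0.4167, +0.5000, +0.0833, +0.0000, +0.1667, +0.3333]
  T[4,:] = [-0.2143, -0.2857, +0.4286, +0.3571, +0.0000, -0.2143]
  T[5,:] = [+0.0870, -0.0870, -0.0435, +0.0435, +0.1304, +0.0000]
eigenvalue magnitudes: 0.4794, 0.2915, 0.2915, 0.2692, 0.2692, 0.1461.
spectral radius ρ = 0.4794; 0.4794 < 1 ⇒ converges.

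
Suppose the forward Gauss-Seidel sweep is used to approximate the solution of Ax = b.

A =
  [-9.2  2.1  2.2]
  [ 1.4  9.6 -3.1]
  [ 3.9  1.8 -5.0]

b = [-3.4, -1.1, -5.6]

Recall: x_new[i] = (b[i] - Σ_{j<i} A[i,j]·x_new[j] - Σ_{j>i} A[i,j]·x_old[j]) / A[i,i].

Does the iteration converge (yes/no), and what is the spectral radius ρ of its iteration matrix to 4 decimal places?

yes, ρ = 0.4005

Split A = D + L + U, D = diag(-9.2, 9.6, -5).
T_GS = -(D+L)⁻¹U: row 0 first, T[0,1] = -(2.1)/(-9.2) = +0.2283; later rows by forward substitution.
  T[0,:] = [+0.0000  +0.2283  +0.2391]
  T[1,:] = [+0.0000  -0.0333  +0.2880]
  T[2,:] = [+0.0000  +0.1661  +0.2902]
|λ(T)| sorted: 0.4005, 0.1436, 0.0000.
ρ(T) = max|λ| = 0.4005; 0.4005 < 1, so it converges for any x₀.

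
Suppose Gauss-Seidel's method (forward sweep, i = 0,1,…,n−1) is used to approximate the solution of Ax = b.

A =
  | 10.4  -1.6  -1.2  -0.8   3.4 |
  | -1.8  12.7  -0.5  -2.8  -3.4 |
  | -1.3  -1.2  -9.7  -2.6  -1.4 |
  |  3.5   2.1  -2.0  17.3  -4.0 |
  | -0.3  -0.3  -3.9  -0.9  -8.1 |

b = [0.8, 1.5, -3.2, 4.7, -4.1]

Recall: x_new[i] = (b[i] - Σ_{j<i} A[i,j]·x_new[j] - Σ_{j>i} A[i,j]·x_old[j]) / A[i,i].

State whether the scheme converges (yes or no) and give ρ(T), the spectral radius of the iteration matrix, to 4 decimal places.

yes, ρ = 0.2307

Diagonal D = diag(10.4, 12.7, -9.7, 17.3, -8.1); L, U strict lower/upper.
Gauss-Seidel: T = -(D+L)⁻¹U, row 0 first, T[0,2] = -(-1.2)/(10.4) = +0.1154; later rows by forward substitution.
  T[0,:] = [+0.0000  +0.1538  +0.1154  +0.0769  -0.3269]
  T[1,:] = [+0.0000  +0.0218  +0.0557  +0.2314  +0.2214]
  T[2,:] = [+0.0000  -0.0233  -0.0224  -0.3070  -0.1279]
  T[3,:] = [+0.0000  -0.0365  -0.0327  -0.0791  +0.2557]
  T[4,:] = [+0.0000  +0.0088  +0.0081  +0.1452  +0.0371]
|λ(T)| sorted: 0.2307, 0.1807, 0.0183, 0.0183, 0.0000.
spectral radius ρ = 0.2307; 0.2307 < 1, so it converges for any x₀.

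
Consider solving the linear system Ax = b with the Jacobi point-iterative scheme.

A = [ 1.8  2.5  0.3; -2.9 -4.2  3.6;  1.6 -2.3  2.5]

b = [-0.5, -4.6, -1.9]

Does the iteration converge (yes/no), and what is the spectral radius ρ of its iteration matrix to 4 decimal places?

no, ρ = 1.5533

Split A = D + L + U, D = diag(1.8, -4.2, 2.5).
Jacobi: T = -D⁻¹(L+U), T[1,0] = -(-2.9)/(-4.2) = -0.6905; T[1,1] = 0.
  T[0,:] = [+0.0000 -1.3889 -0.1667]
  T[1,:] = [-0.6905 +0.0000 +0.8571]
  T[2,:] = [-0.6400 +0.9200 +0.0000]
|roots of det(T-λI)|: 1.5533, 0.9878, 0.5656.
ρ(T) = max|λ| = 1.5533; 1.5533 > 1 ⇒ diverges.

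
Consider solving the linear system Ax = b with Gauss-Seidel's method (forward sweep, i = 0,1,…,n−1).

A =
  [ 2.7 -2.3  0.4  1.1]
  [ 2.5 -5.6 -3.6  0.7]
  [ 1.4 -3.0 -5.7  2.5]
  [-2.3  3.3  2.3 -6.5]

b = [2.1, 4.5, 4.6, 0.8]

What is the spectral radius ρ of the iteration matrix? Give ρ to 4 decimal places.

Let D = diag(2.7, -5.6, -5.7, -6.5); L, U the strict triangles.
T_GS = -(D+L)⁻¹U: row 0 first, T[0,1] = -(-2.3)/(2.7) = +0.8519; later rows by forward substitution.
  T[0,:] = [+0.0000 +0.8519 -0.1481 -0.4074]
  T[1,:] = [+0.0000 +0.3803 -0.7090 -0.0569]
  T[2,:] = [+0.0000 +0.0091 +0.3368 +0.3685]
  T[3,:] = [+0.0000 -0.1051 -0.1884 +0.2457]
|eigenvalues of T|: 0.5674, 0.3870, 0.3870, 0.0000.
ρ = 0.5674; 0.5674 < 1 ⇒ converges.

0.5674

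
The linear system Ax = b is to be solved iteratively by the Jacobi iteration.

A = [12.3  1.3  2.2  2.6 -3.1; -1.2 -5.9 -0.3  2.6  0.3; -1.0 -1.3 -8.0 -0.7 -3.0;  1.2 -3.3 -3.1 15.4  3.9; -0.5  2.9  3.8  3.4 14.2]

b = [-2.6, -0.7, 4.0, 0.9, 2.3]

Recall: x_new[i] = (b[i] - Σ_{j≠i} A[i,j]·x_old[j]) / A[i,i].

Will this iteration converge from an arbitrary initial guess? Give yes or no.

yes

A = D + L + U where D = diag(12.3, -5.9, -8, 15.4, 14.2).
T_J = -D⁻¹(L+U): T[0,2] = -(2.2)/(12.3) = -0.1789; T[0,0] = 0.
  T[0,:] = [+0.0000, -0.1057, -0.1789, -0.2114, +0.2520]
  T[1,:] = [-0.2034, +0.0000, -0.0508, +0.4407, +0.0508]
  T[2,:] = [-0.1250, -0.1625, +0.0000, -0.0875, -0.3750]
  T[3,:] = [-0.0779, +0.2143, +0.2013, +0.0000, -0.2532]
  T[4,:] = [+0.0352, -0.2042, -0.2676, -0.2394, +0.0000]
|eigenvalues of T|: 0.6070, 0.3142, 0.3142, 0.1635, 0.1451.
ρ(T) = max|λ| = 0.6070; 0.6070 < 1 ⇒ converges.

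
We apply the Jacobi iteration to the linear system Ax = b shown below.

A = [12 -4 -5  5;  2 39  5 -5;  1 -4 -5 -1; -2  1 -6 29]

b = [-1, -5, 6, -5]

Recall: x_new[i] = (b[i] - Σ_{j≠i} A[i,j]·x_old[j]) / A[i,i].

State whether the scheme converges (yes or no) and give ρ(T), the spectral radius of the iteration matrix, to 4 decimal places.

Diagonal D = diag(12, 39, -5, 29); L, U strict lower/upper.
Jacobi: T = -D⁻¹(L+U), T[1,3] = -(-5)/(39) = +0.1282; T[1,1] = 0.
  T[0,:] = [+0.0000, +0.3333, +0.4167, -0.4167]
  T[1,:] = [-0.0513, +0.0000, -0.1282, +0.1282]
  T[2,:] = [+0.2000, -0.8000, +0.0000, -0.2000]
  T[3,:] = [+0.0690, -0.0345, +0.2069, +0.0000]
moduli |λ_i(T)| = 0.4077, 0.3097, 0.3097, 0.0520.
spectral radius ρ = 0.4077; 0.4077 < 1: convergent.

yes, ρ = 0.4077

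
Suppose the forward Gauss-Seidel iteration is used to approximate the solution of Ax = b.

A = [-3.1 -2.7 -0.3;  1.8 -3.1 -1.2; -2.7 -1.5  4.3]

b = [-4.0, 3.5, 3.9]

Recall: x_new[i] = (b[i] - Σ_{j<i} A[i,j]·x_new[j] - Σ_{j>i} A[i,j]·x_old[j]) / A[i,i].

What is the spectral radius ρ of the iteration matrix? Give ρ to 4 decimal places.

Diagonal D = diag(-3.1, -3.1, 4.3); L, U strict lower/upper.
GS T = -(D+L)⁻¹U: row 0 first, T[0,2] = -(-0.3)/(-3.1) = -0.0968; later rows by forward substitution.
  T[0,:] = [+0.0000  -0.8710  -0.0968]
  T[1,:] = [+0.0000  -0.5057  -0.4433]
  T[2,:] = [+0.0000  -0.7233  -0.2154]
eigenvalue magnitudes: 0.9451, 0.2240, 0.0000.
ρ = 0.9451; 0.9451 < 1, so it converges for any x₀.

0.9451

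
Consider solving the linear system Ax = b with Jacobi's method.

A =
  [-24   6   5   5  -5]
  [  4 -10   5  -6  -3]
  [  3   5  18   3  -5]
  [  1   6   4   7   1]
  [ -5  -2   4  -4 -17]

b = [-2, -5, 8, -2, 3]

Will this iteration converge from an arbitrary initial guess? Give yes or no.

Diagonal D = diag(-24, -10, 18, 7, -17); L, U strict lower/upper.
Jacobi T = -D⁻¹(L+U): T[1,2] = -(5)/(-10) = +0.5000; T[1,1] = 0.
  T[0,:] = [+0.0000  +0.2500  +0.2083  +0.2083  -0.2083]
  T[1,:] = [+0.4000  +0.0000  +0.5000  -0.6000  -0.3000]
  T[2,:] = [-0.1667  -0.2778  +0.0000  -0.1667  +0.2778]
  T[3,:] = [-0.1429  -0.8571  -0.5714  +0.0000  -0.1429]
  T[4,:] = [-0.2941  -0.1176  +0.2353  -0.2353  +0.0000]
|eigenvalues of T|: 0.8340, 0.7024, 0.3607, 0.2811, 0.2811.
ρ(T) = max|λ| = 0.8340; 0.8340 < 1: convergent.

yes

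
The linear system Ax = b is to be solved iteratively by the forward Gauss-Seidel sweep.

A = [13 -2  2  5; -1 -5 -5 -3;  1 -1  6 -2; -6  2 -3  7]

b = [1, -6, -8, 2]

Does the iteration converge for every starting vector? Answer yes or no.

Write A = D+L+U with D = diag(13, -5, 6, 7).
Gauss-Seidel: T = -(D+L)⁻¹U, row 0 first, T[0,2] = -(2)/(13) = -0.1538; later rows by forward substitution.
  T[0,:] = [+0.0000  +0.1538  -0.1538  -0.3846]
  T[1,:] = [+0.0000  -0.0308  -0.9692  -0.5231]
  T[2,:] = [+0.0000  -0.0308  -0.1359  +0.3103]
  T[3,:] = [+0.0000  +0.1275  +0.0868  -0.0473]
moduli |λ_i(T)| = 0.4156, 0.3252, 0.3252, 0.0000.
ρ(T) = max|λ| = 0.4156; 0.4156 < 1: convergent.

yes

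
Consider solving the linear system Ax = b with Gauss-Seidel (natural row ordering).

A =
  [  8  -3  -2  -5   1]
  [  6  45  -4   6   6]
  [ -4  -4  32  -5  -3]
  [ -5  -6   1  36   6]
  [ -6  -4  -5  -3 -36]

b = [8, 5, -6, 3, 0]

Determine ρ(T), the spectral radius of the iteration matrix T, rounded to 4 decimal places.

Split A = D + L + U, D = diag(8, 45, 32, 36, -36).
T_GS = -(D+L)⁻¹U: row 0 first, T[0,1] = -(-3)/(8) = +0.3750; later rows by forward substitution.
  T[0,:] = [+0.0000  +0.3750  +0.2500  +0.6250  -0.1250]
  T[1,:] = [+0.0000  -0.0500  +0.0556  -0.2167  -0.1167]
  T[2,:] = [+0.0000  +0.0406  +0.0382  +0.2073  +0.0635]
  T[3,:] = [+0.0000  +0.0426  +0.0429  +0.0449  -0.2052]
  T[4,:] = [+0.0000  -0.0661  -0.0567  -0.1126  +0.0421]
|roots of det(T-λI)|: 0.2224, 0.1573, 0.0643, 0.0643, 0.0000.
ρ = 0.2224; 0.2224 < 1, so it converges for any x₀.

0.2224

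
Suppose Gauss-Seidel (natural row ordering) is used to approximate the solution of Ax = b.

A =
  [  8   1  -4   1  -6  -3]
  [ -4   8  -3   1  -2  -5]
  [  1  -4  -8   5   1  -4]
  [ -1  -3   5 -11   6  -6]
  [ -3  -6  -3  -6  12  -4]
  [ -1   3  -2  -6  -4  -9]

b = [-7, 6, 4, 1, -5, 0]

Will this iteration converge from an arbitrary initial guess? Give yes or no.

no

Let D = diag(8, 8, -8, -11, 12, -9); L, U the strict triangles.
GS T = -(D+L)⁻¹U: row 0 first, T[0,5] = -(-3)/(8) = +0.3750; later rows by forward substitution.
  T[0,:] = [+0.0000 -0.1250 +0.5000 -0.1250 +0.7500 +0.3750]
  T[1,:] = [+0.0000 -0.0625 +0.6250 -0.1875 +0.6250 +0.8125]
  T[2,:] = [+0.0000 +0.0156 -0.2500 +0.7031 -0.0938 -0.8594]
  T[3,:] = [+0.0000 +0.0355 -0.3295 +0.3821 +0.2642 -1.1918]
  T[4,:] = [+0.0000 -0.0408 +0.2102 +0.2418 +0.6087 +0.0226]
  T[5,:] = [+0.0000 -0.0159 +0.3346 -0.5671 -0.3008 +1.2046]
|λ(T)| sorted: 1.5493, 0.3093, 0.3093, 0.0632, 0.0632, 0.0000.
spectral radius ρ = 1.5493; 1.5493 > 1: divergent.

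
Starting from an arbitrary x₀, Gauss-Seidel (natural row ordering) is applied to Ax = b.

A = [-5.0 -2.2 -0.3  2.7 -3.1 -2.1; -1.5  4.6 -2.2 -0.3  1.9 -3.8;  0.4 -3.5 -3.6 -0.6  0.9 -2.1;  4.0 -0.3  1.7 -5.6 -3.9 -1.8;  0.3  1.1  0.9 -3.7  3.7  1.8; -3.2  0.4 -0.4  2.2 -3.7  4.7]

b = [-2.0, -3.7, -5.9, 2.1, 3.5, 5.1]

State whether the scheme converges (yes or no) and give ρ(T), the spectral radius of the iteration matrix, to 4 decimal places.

no, ρ = 1.4772

A = D + L + U where D = diag(-5, 4.6, -3.6, -5.6, 3.7, 4.7).
GS T = -(D+L)⁻¹U: row 0 first, T[0,3] = -(2.7)/(-5) = +0.5400; later rows by forward substitution.
  T[0,:] = [+0.0000 -0.4400 -0.0600 +0.5400 -0.6200 -0.4200]
  T[1,:] = [+0.0000 -0.1435 +0.4587 +0.2413 -0.6152 +0.6891]
  T[2,:] = [+0.0000 +0.0906 -0.4526 -0.3413 +0.7792 -1.3000]
  T[3,:] = [+0.0000 -0.2791 -0.2048 +0.2692 -0.8698 -1.0530]
  T[4,:] = [+0.0000 -0.2228 -0.2262 +0.2367 -0.8261 -1.3941]
  T[5,:] = [+0.0000 -0.3244 -0.2006 +0.3784 -0.5467 -1.0598]
|roots of det(T-λI)|: 1.4772, 0.5219, 0.5219, 0.2422, 0.0830, 0.0000.
ρ = 1.4772; 1.4772 > 1: divergent.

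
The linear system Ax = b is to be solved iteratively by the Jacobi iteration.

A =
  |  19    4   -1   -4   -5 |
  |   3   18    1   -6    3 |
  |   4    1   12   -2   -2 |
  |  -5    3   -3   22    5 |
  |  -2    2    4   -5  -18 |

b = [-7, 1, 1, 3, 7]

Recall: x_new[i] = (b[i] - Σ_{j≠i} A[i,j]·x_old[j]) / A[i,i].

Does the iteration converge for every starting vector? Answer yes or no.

yes

Diagonal D = diag(19, 18, 12, 22, -18); L, U strict lower/upper.
Jacobi: T = -D⁻¹(L+U), T[2,3] = -(-2)/(12) = +0.1667; T[2,2] = 0.
  T[0,:] = [+0.0000  -0.2105  +0.0526  +0.2105  +0.2632]
  T[1,:] = [-0.1667  +0.0000  -0.0556  +0.3333  -0.1667]
  T[2,:] = [-0.3333  -0.0833  +0.0000  +0.1667  +0.1667]
  T[3,:] = [+0.2273  -0.1364  +0.1364  +0.0000  -0.2273]
  T[4,:] = [-0.1111  +0.1111  +0.2222  -0.2778  +0.0000]
|roots of det(T-λI)|: 0.5456, 0.4023, 0.4023, 0.1458, 0.1458.
ρ = 0.5456; 0.5456 < 1 ⇒ converges.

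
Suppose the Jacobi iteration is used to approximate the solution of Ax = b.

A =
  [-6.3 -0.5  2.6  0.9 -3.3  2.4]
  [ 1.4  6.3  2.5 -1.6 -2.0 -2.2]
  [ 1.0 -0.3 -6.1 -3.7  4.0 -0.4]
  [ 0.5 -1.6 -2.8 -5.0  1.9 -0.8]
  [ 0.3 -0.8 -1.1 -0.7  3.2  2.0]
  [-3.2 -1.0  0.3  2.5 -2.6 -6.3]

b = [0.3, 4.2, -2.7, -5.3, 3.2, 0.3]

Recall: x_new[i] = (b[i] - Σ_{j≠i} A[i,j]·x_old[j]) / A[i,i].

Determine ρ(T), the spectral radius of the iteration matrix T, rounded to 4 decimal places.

1.2293

Write A = D+L+U with D = diag(-6.3, 6.3, -6.1, -5, 3.2, -6.3).
Jacobi: T = -D⁻¹(L+U), T[1,2] = -(2.5)/(6.3) = -0.3968; T[1,1] = 0.
  T[0,:] = [+0.0000  -0.0794  +0.4127  +0.1429  -0.5238  +0.3810]
  T[1,:] = [-0.2222  +0.0000  -0.3968  +0.2540  +0.3175  +0.3492]
  T[2,:] = [+0.1639  -0.0492  +0.0000  -0.6066  +0.6557  -0.0656]
  T[3,:] = [+0.1000  -0.3200  -0.5600  +0.0000  +0.3800  -0.1600]
  T[4,:] = [-0.0938  +0.2500  +0.3438  +0.2188  +0.0000  -0.6250]
  T[5,:] = [-0.5079  -0.1587  +0.0476  +0.3968  -0.4127  +0.0000]
|λ(T)| sorted: 1.2293, 0.5530, 0.4843, 0.4843, 0.3959, 0.3959.
ρ = 1.2293; 1.2293 > 1: divergent.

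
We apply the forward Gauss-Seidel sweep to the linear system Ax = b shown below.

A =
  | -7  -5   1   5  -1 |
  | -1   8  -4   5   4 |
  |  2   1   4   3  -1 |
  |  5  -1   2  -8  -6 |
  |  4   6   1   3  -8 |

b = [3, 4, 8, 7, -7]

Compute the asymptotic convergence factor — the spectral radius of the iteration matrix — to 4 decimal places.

A = D + L + U where D = diag(-7, 8, 4, -8, -8).
Gauss-Seidel: T = -(D+L)⁻¹U, row 0 first, T[0,2] = -(1)/(-7) = +0.1429; later rows by forward substitution.
  T[0,:] = [+0.0000  -0.7143  +0.1429  +0.7143  -0.1429]
  T[1,:] = [+0.0000  -0.0893  +0.5179  -0.5357  -0.5179]
  T[2,:] = [+0.0000  +0.3795  -0.2009  -0.9732  +0.4509]
  T[3,:] = [+0.0000  -0.3404  -0.0257  +0.2701  -0.6618]
  T[4,:] = [+0.0000  -0.5043  +0.4251  -0.0650  -0.6516]
|eigenvalues of T|: 1.1875, 0.8015, 0.4978, 0.2120, 0.0000.
ρ = 1.1875; 1.1875 > 1: divergent.

1.1875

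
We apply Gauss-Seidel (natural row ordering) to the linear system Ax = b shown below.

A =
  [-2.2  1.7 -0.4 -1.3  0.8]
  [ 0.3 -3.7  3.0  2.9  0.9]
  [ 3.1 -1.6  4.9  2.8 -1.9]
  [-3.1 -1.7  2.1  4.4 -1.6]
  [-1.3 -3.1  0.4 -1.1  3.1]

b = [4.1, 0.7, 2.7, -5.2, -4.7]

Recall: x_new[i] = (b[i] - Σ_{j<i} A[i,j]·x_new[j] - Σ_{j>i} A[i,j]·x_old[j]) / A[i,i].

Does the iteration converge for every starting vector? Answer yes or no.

A = D + L + U where D = diag(-2.2, -3.7, 4.9, 4.4, 3.1).
Gauss-Seidel: T = -(D+L)⁻¹U, row 0 first, T[0,1] = -(1.7)/(-2.2) = +0.7727; later rows by forward substitution.
  T[0,:] = [+0.0000  +0.7727  -0.1818  -0.5909  +0.3636]
  T[1,:] = [+0.0000  +0.0627  +0.7961  +0.7359  +0.2727]
  T[2,:] = [+0.0000  -0.4684  +0.3750  +0.0427  +0.2468]
  T[3,:] = [+0.0000  +0.7922  +0.0005  -0.1524  +0.6074]
  T[4,:] = [+0.0000  +0.7282  +0.6716  +0.4285  +0.6089]
|eigenvalues of T|: 1.3596, 0.3761, 0.3761, 0.2840, 0.0000.
ρ = 1.3596; 1.3596 > 1 ⇒ diverges.

no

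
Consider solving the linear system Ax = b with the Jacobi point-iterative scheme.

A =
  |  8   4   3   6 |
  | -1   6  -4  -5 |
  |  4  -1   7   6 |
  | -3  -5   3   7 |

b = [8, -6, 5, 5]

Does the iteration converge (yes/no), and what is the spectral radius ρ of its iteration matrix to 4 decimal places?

no, ρ = 1.2160

Split A = D + L + U, D = diag(8, 6, 7, 7).
Jacobi: T = -D⁻¹(L+U), T[2,1] = -(-1)/(7) = +0.1429; T[2,2] = 0.
  T[0,:] = [+0.0000, -0.5000, -0.3750, -0.7500]
  T[1,:] = [+0.1667, +0.0000, +0.6667, +0.8333]
  T[2,:] = [-0.5714, +0.1429, +0.0000, -0.8571]
  T[3,:] = [+0.4286, +0.7143, -0.4286, +0.0000]
|eigenvalues of T|: 1.2160, 0.6281, 0.4921, 0.4921.
ρ(T) = max|λ| = 1.2160; 1.2160 > 1 ⇒ diverges.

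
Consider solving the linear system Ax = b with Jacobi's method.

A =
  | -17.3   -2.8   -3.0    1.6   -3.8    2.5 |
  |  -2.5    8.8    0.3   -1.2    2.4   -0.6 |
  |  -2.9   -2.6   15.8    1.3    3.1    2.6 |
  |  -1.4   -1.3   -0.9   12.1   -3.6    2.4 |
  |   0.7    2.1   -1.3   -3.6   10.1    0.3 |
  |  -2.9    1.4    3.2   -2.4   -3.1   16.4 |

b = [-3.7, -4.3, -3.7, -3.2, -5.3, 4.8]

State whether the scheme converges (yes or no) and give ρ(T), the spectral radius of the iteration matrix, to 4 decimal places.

Write A = D+L+U with D = diag(-17.3, 8.8, 15.8, 12.1, 10.1, 16.4).
Jacobi: T = -D⁻¹(L+U), T[3,0] = -(-1.4)/(12.1) = +0.1157; T[3,3] = 0.
  T[0,:] = [+0.0000  -0.1618  -0.1734  +0.0925  -0.2197  +0.1445]
  T[1,:] = [+0.2841  +0.0000  -0.0341  +0.1364  -0.2727  +0.0682]
  T[2,:] = [+0.1835  +0.1646  +0.0000  -0.0823  -0.1962  -0.1646]
  T[3,:] = [+0.1157  +0.1074  +0.0744  +0.0000  +0.2975  -0.1983]
  T[4,:] = [-0.0693  -0.2079  +0.1287  +0.3564  +0.0000  -0.0297]
  T[5,:] = [+0.1768  -0.0854  -0.1951  +0.1463  +0.1890  +0.0000]
|λ(T)| sorted: 0.5067, 0.4135, 0.4135, 0.1155, 0.1155, 0.0478.
ρ = 0.5067; 0.5067 < 1, so it converges for any x₀.

yes, ρ = 0.5067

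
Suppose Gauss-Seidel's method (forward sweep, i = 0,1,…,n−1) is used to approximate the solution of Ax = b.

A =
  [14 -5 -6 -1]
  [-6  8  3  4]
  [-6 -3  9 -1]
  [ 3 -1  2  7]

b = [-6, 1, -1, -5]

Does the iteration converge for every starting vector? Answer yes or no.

yes

Let D = diag(14, 8, 9, 7); L, U the strict triangles.
T_GS = -(D+L)⁻¹U: row 0 first, T[0,3] = -(-1)/(14) = +0.0714; later rows by forward substitution.
  T[0,:] = [+0.0000  +0.3571  +0.4286  +0.0714]
  T[1,:] = [+0.0000  +0.2679  -0.0536  -0.4464]
  T[2,:] = [+0.0000  +0.3274  +0.2679  +0.0099]
  T[3,:] = [+0.0000  -0.2083  -0.2679  -0.0972]
eigenvalue magnitudes: 0.5550, 0.1072, 0.1072, 0.0000.
ρ = 0.5550; 0.5550 < 1: convergent.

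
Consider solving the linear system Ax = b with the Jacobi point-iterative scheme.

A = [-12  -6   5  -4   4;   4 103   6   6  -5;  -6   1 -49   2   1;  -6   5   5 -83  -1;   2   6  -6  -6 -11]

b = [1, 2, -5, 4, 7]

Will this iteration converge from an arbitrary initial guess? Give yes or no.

Split A = D + L + U, D = diag(-12, 103, -49, -83, -11).
Jacobi: T = -D⁻¹(L+U), T[3,0] = -(-6)/(-83) = -0.0723; T[3,3] = 0.
  T[0,:] = [+0.0000 -0.5000 +0.4167 -0.3333 +0.3333]
  T[1,:] = [-0.0388 +0.0000 -0.0583 -0.0583 +0.0485]
  T[2,:] = [-0.1224 +0.0204 +0.0000 +0.0408 +0.0204]
  T[3,:] = [-0.0723 +0.0602 +0.0602 +0.0000 -0.0120]
  T[4,:] = [+0.1818 +0.5455 -0.5455 -0.5455 +0.0000]
|roots of det(T-λI)|: 0.3789, 0.2073, 0.1834, 0.1834, 0.0098.
ρ = 0.3789; 0.3789 < 1 ⇒ converges.

yes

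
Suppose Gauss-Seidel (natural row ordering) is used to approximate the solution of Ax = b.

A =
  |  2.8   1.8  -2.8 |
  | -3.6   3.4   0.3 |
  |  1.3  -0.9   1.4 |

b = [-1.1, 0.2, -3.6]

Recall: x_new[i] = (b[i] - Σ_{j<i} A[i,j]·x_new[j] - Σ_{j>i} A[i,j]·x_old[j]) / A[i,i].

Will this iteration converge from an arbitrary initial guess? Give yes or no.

Write A = D+L+U with D = diag(2.8, 3.4, 1.4).
GS T = -(D+L)⁻¹U: row 0 first, T[0,1] = -(1.8)/(2.8) = -0.6429; later rows by forward substitution.
  T[0,:] = [+0.0000 -0.6429 +1.0000]
  T[1,:] = [+0.0000 -0.6807 +0.9706]
  T[2,:] = [+0.0000 +0.1594 -0.3046]
moduli |λ_i(T)| = 0.9286, 0.0567, 0.0000.
ρ(T) = max|λ| = 0.9286; 0.9286 < 1 ⇒ converges.

yes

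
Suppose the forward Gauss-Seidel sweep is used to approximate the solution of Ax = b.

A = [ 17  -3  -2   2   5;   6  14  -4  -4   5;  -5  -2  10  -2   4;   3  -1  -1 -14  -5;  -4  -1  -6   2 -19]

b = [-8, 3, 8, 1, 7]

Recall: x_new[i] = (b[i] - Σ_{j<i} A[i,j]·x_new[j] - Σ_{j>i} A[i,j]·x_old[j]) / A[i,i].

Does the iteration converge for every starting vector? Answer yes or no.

yes

Diagonal D = diag(17, 14, 10, -14, -19); L, U strict lower/upper.
T_GS = -(D+L)⁻¹U: row 0 first, T[0,2] = -(-2)/(17) = +0.1176; later rows by forward substitution.
  T[0,:] = [+0.0000  +0.1765  +0.1176  -0.1176  -0.2941]
  T[1,:] = [+0.0000  -0.0756  +0.2353  +0.3361  -0.2311]
  T[2,:] = [+0.0000  +0.0731  +0.1059  +0.2084  -0.5933]
  T[3,:] = [+0.0000  +0.0380  +0.0008  -0.0641  -0.3613]
  T[4,:] = [+0.0000  -0.0523  -0.0705  -0.0655  +0.2234]
eigenvalue magnitudes: 0.5112, 0.1491, 0.1491, 0.0667, 0.0000.
ρ = 0.5112; 0.5112 < 1: convergent.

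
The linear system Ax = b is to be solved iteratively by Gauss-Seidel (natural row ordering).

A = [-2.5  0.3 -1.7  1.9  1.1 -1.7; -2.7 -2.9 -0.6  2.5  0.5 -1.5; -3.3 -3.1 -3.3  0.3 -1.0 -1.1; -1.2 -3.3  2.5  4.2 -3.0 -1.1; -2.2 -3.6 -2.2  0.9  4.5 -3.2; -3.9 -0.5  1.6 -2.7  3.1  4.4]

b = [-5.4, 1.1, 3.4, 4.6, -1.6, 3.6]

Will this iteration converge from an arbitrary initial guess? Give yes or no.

no

Split A = D + L + U, D = diag(-2.5, -2.9, -3.3, 4.2, 4.5, 4.4).
Gauss-Seidel: T = -(D+L)⁻¹U, row 0 first, T[0,3] = -(1.9)/(-2.5) = +0.7600; later rows by forward substitution.
  T[0,:] = [+0.0000  +0.1200  -0.6800  +0.7600  +0.4400  -0.6800]
  T[1,:] = [+0.0000  -0.1117  +0.4262  +0.1545  -0.2372  +0.1159]
  T[2,:] = [+0.0000  -0.0150  +0.2796  -0.8142  -0.5202  +0.2378]
  T[3,:] = [+0.0000  -0.0445  -0.0259  +0.8232  +0.9632  +0.0171]
  T[4,:] = [+0.0000  -0.0292  +0.1504  -0.0676  -0.4216  +0.5842]
  T[5,:] = [+0.0000  +0.0924  -0.7778  +1.5400  +1.4403  -1.0772]
|roots of det(T-λI)|: 1.3839, 1.1657, 0.2527, 0.2527, 0.0099, 0.0000.
spectral radius ρ = 1.3839; 1.3839 > 1 ⇒ diverges.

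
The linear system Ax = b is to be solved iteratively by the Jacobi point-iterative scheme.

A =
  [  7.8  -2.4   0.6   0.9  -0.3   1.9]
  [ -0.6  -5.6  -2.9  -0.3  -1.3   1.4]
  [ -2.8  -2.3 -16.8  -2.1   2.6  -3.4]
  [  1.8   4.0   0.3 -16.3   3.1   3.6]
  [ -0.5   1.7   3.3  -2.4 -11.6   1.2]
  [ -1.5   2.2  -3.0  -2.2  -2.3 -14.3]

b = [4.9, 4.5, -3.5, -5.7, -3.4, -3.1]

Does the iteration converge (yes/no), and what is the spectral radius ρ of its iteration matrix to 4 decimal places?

Let D = diag(7.8, -5.6, -16.8, -16.3, -11.6, -14.3); L, U the strict triangles.
T_J = -D⁻¹(L+U): T[3,0] = -(1.8)/(-16.3) = +0.1104; T[3,3] = 0.
  T[0,:] = [+0.0000, +0.3077, -0.0769, -0.1154, +0.0385, -0.2436]
  T[1,:] = [-0.1071, +0.0000, -0.5179, -0.0536, -0.2321, +0.2500]
  T[2,:] = [-0.1667, -0.1369, +0.0000, -0.1250, +0.1548, -0.2024]
  T[3,:] = [+0.1104, +0.2454, +0.0184, +0.0000, +0.1902, +0.2209]
  T[4,:] = [-0.0431, +0.1466, +0.2845, -0.2069, +0.0000, +0.1034]
  T[5,:] = [-0.1049, +0.1538, -0.2098, -0.1538, -0.1608, +0.0000]
|roots of det(T-λI)|: 0.5241, 0.3708, 0.3708, 0.2559, 0.2559, 0.0232.
spectral radius ρ = 0.5241; 0.5241 < 1: convergent.

yes, ρ = 0.5241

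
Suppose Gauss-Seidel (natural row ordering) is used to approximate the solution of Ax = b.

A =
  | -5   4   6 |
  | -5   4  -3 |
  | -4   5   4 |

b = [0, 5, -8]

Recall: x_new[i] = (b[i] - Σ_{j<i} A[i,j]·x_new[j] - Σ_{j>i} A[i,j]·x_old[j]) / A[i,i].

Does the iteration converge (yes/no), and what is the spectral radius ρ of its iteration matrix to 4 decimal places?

Diagonal D = diag(-5, 4, 4); L, U strict lower/upper.
T_GS = -(D+L)⁻¹U: row 0 first, T[0,2] = -(6)/(-5) = +1.2000; later rows by forward substitution.
  T[0,:] = [+0.0000, +0.8000, +1.2000]
  T[1,:] = [+0.0000, +1.0000, +2.2500]
  T[2,:] = [+0.0000, -0.4500, -1.6125]
eigenvalue magnitudes: 1.1392, 0.5267, 0.0000.
ρ = 1.1392; 1.1392 > 1 ⇒ diverges.

no, ρ = 1.1392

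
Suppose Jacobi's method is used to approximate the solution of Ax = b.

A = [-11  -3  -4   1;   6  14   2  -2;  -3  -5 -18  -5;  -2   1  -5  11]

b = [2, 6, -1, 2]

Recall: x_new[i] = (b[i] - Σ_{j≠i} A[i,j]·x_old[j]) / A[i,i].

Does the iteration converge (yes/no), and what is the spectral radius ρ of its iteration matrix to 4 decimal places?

A = D + L + U where D = diag(-11, 14, -18, 11).
Jacobi: T = -D⁻¹(L+U), T[2,0] = -(-3)/(-18) = -0.1667; T[2,2] = 0.
  T[0,:] = [+0.0000, -0.2727, -0.3636, +0.0909]
  T[1,:] = [-0.4286, +0.0000, -0.1429, +0.1429]
  T[2,:] = [-0.1667, -0.2778, +0.0000, -0.2778]
  T[3,:] = [+0.1818, -0.0909, +0.4545, +0.0000]
eigenvalue magnitudes: 0.5483, 0.3717, 0.3717, 0.3586.
ρ(T) = max|λ| = 0.5483; 0.5483 < 1, so it converges for any x₀.

yes, ρ = 0.5483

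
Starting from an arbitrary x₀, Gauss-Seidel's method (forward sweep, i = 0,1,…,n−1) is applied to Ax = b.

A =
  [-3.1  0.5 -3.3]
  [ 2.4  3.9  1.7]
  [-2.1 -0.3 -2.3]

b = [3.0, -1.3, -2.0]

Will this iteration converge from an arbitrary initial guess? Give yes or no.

yes

Write A = D+L+U with D = diag(-3.1, 3.9, -2.3).
Gauss-Seidel: T = -(D+L)⁻¹U, row 0 first, T[0,2] = -(-3.3)/(-3.1) = -1.0645; later rows by forward substitution.
  T[0,:] = [+0.0000, +0.1613, -1.0645]
  T[1,:] = [+0.0000, -0.0993, +0.2192]
  T[2,:] = [+0.0000, -0.1343, +0.9434]
eigenvalue magnitudes: 0.9143, 0.0702, 0.0000.
ρ = 0.9143; 0.9143 < 1: convergent.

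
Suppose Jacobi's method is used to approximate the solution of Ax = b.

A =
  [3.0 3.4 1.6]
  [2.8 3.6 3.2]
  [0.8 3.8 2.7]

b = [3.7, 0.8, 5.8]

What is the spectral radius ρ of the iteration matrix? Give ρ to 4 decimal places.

1.6782

Write A = D+L+U with D = diag(3, 3.6, 2.7).
Jacobi T = -D⁻¹(L+U): T[0,2] = -(1.6)/(3) = -0.5333; T[0,0] = 0.
  T[0,:] = [+0.0000 -1.1333 -0.5333]
  T[1,:] = [-0.7778 +0.0000 -0.8889]
  T[2,:] = [-0.2963 -1.4074 +0.0000]
|roots of det(T-λI)|: 1.6782, 1.2614, 0.4168.
ρ(T) = max|λ| = 1.6782; 1.6782 > 1: divergent.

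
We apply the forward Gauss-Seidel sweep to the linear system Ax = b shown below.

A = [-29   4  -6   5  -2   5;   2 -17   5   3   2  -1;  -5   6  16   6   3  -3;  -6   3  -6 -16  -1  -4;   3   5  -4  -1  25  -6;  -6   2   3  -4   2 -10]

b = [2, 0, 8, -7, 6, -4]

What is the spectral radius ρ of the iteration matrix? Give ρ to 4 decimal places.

0.3868

Diagonal D = diag(-29, -17, 16, -16, 25, -10); L, U strict lower/upper.
GS T = -(D+L)⁻¹U: row 0 first, T[0,5] = -(5)/(-29) = +0.1724; later rows by forward substitution.
  T[0,:] = [+0.0000 +0.1379 -0.2069 +0.1724 -0.0690 +0.1724]
  T[1,:] = [+0.0000 +0.0162 +0.2698 +0.1968 +0.1095 -0.0385]
  T[2,:] = [+0.0000 +0.0370 -0.1658 -0.3949 -0.2501 +0.2558]
  T[3,:] = [+0.0000 -0.0626 +0.1904 +0.1203 +0.0777 -0.4178]
  T[4,:] = [+0.0000 -0.0164 -0.0480 -0.1184 -0.0505 +0.2512]
  T[5,:] = [+0.0000 -0.0467 +0.0426 -0.2544 -0.0529 +0.1830]
|roots of det(T-λI)|: 0.3868, 0.2563, 0.2563, 0.0972, 0.0554, 0.0000.
ρ = 0.3868; 0.3868 < 1, so it converges for any x₀.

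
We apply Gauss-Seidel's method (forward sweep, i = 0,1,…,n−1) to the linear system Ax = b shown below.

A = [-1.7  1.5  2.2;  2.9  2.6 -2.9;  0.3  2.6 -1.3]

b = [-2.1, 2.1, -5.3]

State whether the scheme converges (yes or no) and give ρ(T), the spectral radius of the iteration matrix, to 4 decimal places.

no, ρ = 1.4937

A = D + L + U where D = diag(-1.7, 2.6, -1.3).
GS T = -(D+L)⁻¹U: row 0 first, T[0,1] = -(1.5)/(-1.7) = +0.8824; later rows by forward substitution.
  T[0,:] = [+0.0000, +0.8824, +1.2941]
  T[1,:] = [+0.0000, -0.9842, -0.3281]
  T[2,:] = [+0.0000, -1.7647, -0.3575]
|roots of det(T-λI)|: 1.4937, 0.1521, 0.0000.
spectral radius ρ = 1.4937; 1.4937 > 1: divergent.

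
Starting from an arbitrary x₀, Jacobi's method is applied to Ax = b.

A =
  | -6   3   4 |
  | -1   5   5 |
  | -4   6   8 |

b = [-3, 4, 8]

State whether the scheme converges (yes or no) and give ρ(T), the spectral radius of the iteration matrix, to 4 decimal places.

Split A = D + L + U, D = diag(-6, 5, 8).
T_J = -D⁻¹(L+U): T[1,0] = -(-1)/(5) = +0.2000; T[1,1] = 0.
  T[0,:] = [+0.0000  +0.5000  +0.6667]
  T[1,:] = [+0.2000  +0.0000  -1.0000]
  T[2,:] = [+0.5000  -0.7500  +0.0000]
|eigenvalues of T|: 1.2132, 0.8885, 0.3247.
ρ(T) = max|λ| = 1.2132; 1.2132 > 1 ⇒ diverges.

no, ρ = 1.2132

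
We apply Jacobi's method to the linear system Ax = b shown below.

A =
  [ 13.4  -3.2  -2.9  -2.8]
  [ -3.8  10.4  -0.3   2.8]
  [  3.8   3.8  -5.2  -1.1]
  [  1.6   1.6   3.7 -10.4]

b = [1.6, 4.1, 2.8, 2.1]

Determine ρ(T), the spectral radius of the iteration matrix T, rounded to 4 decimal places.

Split A = D + L + U, D = diag(13.4, 10.4, -5.2, -10.4).
Jacobi T = -D⁻¹(L+U): T[2,3] = -(-1.1)/(-5.2) = -0.2115; T[2,2] = 0.
  T[0,:] = [+0.0000 +0.2388 +0.2164 +0.2090]
  T[1,:] = [+0.3654 +0.0000 +0.0288 -0.2692]
  T[2,:] = [+0.7308 +0.7308 +0.0000 -0.2115]
  T[3,:] = [+0.1538 +0.1538 +0.3558 +0.0000]
|λ(T)| sorted: 0.5323, 0.3480, 0.1931, 0.1931.
ρ = 0.5323; 0.5323 < 1: convergent.

0.5323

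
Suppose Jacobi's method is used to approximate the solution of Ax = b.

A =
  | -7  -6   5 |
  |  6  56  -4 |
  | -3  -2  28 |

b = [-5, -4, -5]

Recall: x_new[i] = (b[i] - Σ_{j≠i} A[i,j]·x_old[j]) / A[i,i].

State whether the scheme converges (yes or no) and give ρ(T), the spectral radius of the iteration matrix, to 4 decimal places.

Diagonal D = diag(-7, 56, 28); L, U strict lower/upper.
Jacobi T = -D⁻¹(L+U): T[1,2] = -(-4)/(56) = +0.0714; T[1,1] = 0.
  T[0,:] = [+0.0000, -0.8571, +0.7143]
  T[1,:] = [-0.1071, +0.0000, +0.0714]
  T[2,:] = [+0.1071, +0.0714, +0.0000]
|λ(T)| sorted: 0.4476, 0.3762, 0.0714.
ρ(T) = max|λ| = 0.4476; 0.4476 < 1, so it converges for any x₀.

yes, ρ = 0.4476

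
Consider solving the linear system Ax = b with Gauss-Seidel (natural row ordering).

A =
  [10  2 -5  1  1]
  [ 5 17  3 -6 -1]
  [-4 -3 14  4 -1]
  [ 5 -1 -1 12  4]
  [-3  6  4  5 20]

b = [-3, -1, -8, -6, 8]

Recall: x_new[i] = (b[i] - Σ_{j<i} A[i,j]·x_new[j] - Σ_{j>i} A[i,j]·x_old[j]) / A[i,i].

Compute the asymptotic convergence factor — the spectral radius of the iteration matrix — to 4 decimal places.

0.5147

A = D + L + U where D = diag(10, 17, 14, 12, 20).
T_GS = -(D+L)⁻¹U: row 0 first, T[0,4] = -(1)/(10) = -0.1000; later rows by forward substitution.
  T[0,:] = [+0.0000, -0.2000, +0.5000, -0.1000, -0.1000]
  T[1,:] = [+0.0000, +0.0588, -0.3235, +0.3824, +0.0882]
  T[2,:] = [+0.0000, -0.0445, +0.0735, -0.2324, +0.0618]
  T[3,:] = [+0.0000, +0.0845, -0.2292, +0.0542, -0.2792]
  T[4,:] = [+0.0000, -0.0599, +0.2146, -0.0968, +0.0160]
eigenvalue magnitudes: 0.5147, 0.1773, 0.1773, 0.0312, 0.0000.
ρ(T) = max|λ| = 0.5147; 0.5147 < 1: convergent.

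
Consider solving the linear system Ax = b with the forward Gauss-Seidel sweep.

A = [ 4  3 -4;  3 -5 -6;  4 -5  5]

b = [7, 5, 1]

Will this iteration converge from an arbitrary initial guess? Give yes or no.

no

Let D = diag(4, -5, 5); L, U the strict triangles.
T_GS = -(D+L)⁻¹U: row 0 first, T[0,1] = -(3)/(4) = -0.7500; later rows by forward substitution.
  T[0,:] = [+0.0000  -0.7500  +1.0000]
  T[1,:] = [+0.0000  -0.4500  -0.6000]
  T[2,:] = [+0.0000  +0.1500  -1.4000]
|roots of det(T-λI)|: 1.2933, 0.5567, 0.0000.
spectral radius ρ = 1.2933; 1.2933 > 1, so it fails to converge.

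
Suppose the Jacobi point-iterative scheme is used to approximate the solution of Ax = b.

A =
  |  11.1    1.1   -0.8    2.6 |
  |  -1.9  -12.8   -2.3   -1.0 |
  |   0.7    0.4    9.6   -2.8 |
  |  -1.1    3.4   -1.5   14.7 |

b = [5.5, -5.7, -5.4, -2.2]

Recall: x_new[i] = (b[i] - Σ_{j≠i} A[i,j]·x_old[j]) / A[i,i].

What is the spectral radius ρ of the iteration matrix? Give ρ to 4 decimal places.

0.2973

Split A = D + L + U, D = diag(11.1, -12.8, 9.6, 14.7).
Jacobi: T = -D⁻¹(L+U), T[1,2] = -(-2.3)/(-12.8) = -0.1797; T[1,1] = 0.
  T[0,:] = [+0.0000 -0.0991 +0.0721 -0.2342]
  T[1,:] = [-0.1484 +0.0000 -0.1797 -0.0781]
  T[2,:] = [-0.0729 -0.0417 +0.0000 +0.2917]
  T[3,:] = [+0.0748 -0.2313 +0.1020 +0.0000]
moduli |λ_i(T)| = 0.2973, 0.2098, 0.1509, 0.1509.
ρ = 0.2973; 0.2973 < 1 ⇒ converges.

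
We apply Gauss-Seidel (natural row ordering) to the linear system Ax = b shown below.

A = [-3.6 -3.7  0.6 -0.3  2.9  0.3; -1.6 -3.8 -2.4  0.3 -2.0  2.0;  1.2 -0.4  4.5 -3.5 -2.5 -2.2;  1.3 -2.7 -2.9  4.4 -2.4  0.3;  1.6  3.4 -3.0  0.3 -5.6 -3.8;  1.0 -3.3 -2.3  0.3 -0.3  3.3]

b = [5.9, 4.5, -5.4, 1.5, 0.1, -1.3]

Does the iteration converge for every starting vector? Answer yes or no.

no

Diagonal D = diag(-3.6, -3.8, 4.5, 4.4, -5.6, 3.3); L, U strict lower/upper.
T_GS = -(D+L)⁻¹U: row 0 first, T[0,4] = -(2.9)/(-3.6) = +0.8056; later rows by forward substitution.
  T[0,:] = [+0.0000  -1.0278  +0.1667  -0.0833  +0.8056  +0.0833]
  T[1,:] = [+0.0000  +0.4327  -0.7018  +0.1140  -0.8655  +0.4912]
  T[2,:] = [+0.0000  +0.3125  -0.1068  +0.8101  +0.2638  +0.5103]
  T[3,:] = [+0.0000  +0.7752  -0.5503  +0.6286  -0.0498  +0.5450]
  T[4,:] = [+0.0000  -0.1568  -0.3507  -0.3549  -0.4393  -0.6007]
  T[5,:] = [+0.0000  +0.8773  -0.8086  +0.6145  -0.9612  +0.7175]
|roots of det(T-λI)|: 1.6070, 0.6411, 0.6411, 0.5023, 0.1707, 0.0000.
ρ(T) = max|λ| = 1.6070; 1.6070 > 1: divergent.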